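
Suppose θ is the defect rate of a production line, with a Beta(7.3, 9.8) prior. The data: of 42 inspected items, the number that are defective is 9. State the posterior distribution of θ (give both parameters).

Observing 9 successes and 33 failures updates Beta(7.3, 9.8) by adding the success and failure counts to the two shape parameters: α = 7.3+9 = 16.3, β = 9.8+33 = 42.8.

Posterior: Beta(16.3, 42.8)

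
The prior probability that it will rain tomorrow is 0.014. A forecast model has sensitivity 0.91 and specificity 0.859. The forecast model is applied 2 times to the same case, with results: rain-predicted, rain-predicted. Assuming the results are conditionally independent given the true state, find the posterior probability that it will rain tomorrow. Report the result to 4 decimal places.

With H the event that it will rain tomorrow, the joint likelihood of the observed sequence is P(data|H) = 0.91·0.91 = 0.82810 and P(data|¬H) = 0.141·0.141 = 0.019881.
Bayes: P(H|data) = 0.014·0.82810 / (0.014·0.82810 + 0.986·0.019881) = 0.011593/0.031196 = 0.3716.

Posterior P(H) ≈ 0.3716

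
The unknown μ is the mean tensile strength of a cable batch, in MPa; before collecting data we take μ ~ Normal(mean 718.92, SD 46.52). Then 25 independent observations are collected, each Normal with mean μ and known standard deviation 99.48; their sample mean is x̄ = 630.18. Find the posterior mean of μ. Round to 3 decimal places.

Prior precision 1/τ₀² = 1/46.52² = 0.00046208; data precision n/σ² = 25/99.48² = 0.00252620.
Posterior precision = 0.00046208 + 0.00252620 = 0.00298829.
Posterior mean = (0.00046208·718.92 + 0.00252620·630.18) / 0.00298829 = 643.902.

Posterior mean ≈ 643.902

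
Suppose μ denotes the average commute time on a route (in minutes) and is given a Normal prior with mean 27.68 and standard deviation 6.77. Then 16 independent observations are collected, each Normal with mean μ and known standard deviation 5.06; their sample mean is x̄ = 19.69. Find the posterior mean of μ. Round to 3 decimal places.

Prior precision 1/τ₀² = 1/6.77² = 0.0218184; data precision n/σ² = 16/5.06² = 0.624912.
Posterior precision = 0.0218184 + 0.624912 = 0.646731.
Posterior mean = (0.0218184·27.68 + 0.624912·19.69) / 0.646731 = 19.960.

Posterior mean ≈ 19.960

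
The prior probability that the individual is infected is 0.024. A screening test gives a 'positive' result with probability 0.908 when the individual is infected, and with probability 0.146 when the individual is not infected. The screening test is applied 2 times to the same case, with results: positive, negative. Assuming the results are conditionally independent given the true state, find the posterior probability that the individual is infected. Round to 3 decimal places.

With H the event that the individual is infected, the joint likelihood of the observed sequence is P(data|H) = 0.908·0.092 = 0.083536 and P(data|¬H) = 0.146·0.854 = 0.12468.
Bayes: P(H|data) = 0.024·0.083536 / (0.024·0.083536 + 0.976·0.12468) = 0.0020049/0.12370 = 0.0162.

Posterior P(H) ≈ 0.016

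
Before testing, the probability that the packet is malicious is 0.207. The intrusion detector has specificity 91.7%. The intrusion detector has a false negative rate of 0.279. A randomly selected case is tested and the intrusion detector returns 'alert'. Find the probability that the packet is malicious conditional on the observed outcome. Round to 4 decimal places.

Let H be the event that the packet is malicious. P(H) = 0.207, so P(¬H) = 0.793. With E the 'alert' result, P(E|H) = 0.721 and P(E|¬H) = 0.083.
P(E) = 0.721·0.207 + 0.083·0.793 = 0.14925 + 0.065819 = 0.21507.
By Bayes' theorem, P(H|E) = 0.14925 / 0.21507 = 0.6940.

P(H | E) ≈ 0.6940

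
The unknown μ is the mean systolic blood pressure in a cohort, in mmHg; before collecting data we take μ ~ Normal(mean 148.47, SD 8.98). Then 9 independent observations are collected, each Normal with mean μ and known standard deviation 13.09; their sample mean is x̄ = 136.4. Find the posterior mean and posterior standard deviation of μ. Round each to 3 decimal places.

Posterior mean ≈ 138.705; posterior SD ≈ 3.925

Prior precision 1/τ₀² = 1/8.98² = 0.0124007; data precision n/σ² = 9/13.09² = 0.0525247.
Posterior precision = 0.0124007 + 0.0525247 = 0.0649254, giving posterior SD = 1/√0.0649254 = 3.925.
Posterior mean = (0.0124007·148.47 + 0.0525247·136.4) / 0.0649254 = 138.705.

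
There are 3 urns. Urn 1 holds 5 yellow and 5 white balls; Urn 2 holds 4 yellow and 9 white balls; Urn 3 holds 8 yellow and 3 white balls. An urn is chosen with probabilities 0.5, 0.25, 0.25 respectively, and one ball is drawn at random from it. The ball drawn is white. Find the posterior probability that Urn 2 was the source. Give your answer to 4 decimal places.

Posterior probability ≈ 0.3523

Tabulate prior·likelihood by source: [1] prior 0.5, lik 0.5, product 0.2500; [2] prior 0.25, lik 0.6923, product 0.1731; [3] prior 0.25, lik 0.2727, product 0.06818.
Normalizing constant = 0.49126; the posterior for Urn 2 is its product over the sum, 0.1731/0.49126 = 0.3523.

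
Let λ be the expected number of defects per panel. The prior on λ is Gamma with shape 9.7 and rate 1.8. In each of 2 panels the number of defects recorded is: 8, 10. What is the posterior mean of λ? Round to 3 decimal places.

Posterior mean ≈ 7.289

The Poisson likelihood adds the total count to the shape and the number of exposure periods to the rate. Here ∑xᵢ = 18 and n = 2, so shape 9.7→27.7 and rate 1.8→3.8.
Posterior mean = shape/rate = 27.7/3.8 = 7.289.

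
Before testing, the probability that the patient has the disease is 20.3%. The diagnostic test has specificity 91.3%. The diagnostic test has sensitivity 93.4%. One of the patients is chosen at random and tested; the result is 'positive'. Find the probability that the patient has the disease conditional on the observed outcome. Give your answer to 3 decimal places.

Write H for 'the patient has the disease'. Prior odds H:¬H = 0.203/0.797 = 0.25471. For the 'positive' outcome, the likelihood ratio is 0.934/0.087 = 10.736.
Posterior odds = 0.25471 × 10.736 = 2.7344, so P(H|E) = 2.7344/(1+2.7344) = 0.732.

P(H | E) ≈ 0.732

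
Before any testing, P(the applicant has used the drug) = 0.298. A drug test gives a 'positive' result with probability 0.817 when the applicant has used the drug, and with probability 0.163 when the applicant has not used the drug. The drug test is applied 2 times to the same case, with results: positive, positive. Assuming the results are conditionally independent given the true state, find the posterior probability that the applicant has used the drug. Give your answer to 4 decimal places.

Posterior P(H) ≈ 0.9143

With H the event that the applicant has used the drug, the joint likelihood of the observed sequence is P(data|H) = 0.817·0.817 = 0.66749 and P(data|¬H) = 0.163·0.163 = 0.026569.
Bayes: P(H|data) = 0.298·0.66749 / (0.298·0.66749 + 0.702·0.026569) = 0.19891/0.21756 = 0.9143.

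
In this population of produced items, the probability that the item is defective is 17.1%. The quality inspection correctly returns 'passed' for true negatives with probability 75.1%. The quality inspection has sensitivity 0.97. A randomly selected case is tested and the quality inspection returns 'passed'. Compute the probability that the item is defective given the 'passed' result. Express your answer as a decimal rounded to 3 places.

Write H for 'the item is defective'. Prior odds H:¬H = 0.171/0.829 = 0.20627. For the 'passed' outcome, the likelihood ratio is 0.03/0.751 = 0.039947.
Posterior odds = 0.20627 × 0.039947 = 0.0082399, so P(H|E) = 0.0082399/(1+0.0082399) = 0.008.

P(H | E) ≈ 0.008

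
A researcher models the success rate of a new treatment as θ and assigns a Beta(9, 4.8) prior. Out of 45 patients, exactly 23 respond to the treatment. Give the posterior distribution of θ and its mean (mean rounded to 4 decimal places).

Posterior: Beta(32, 26.8); mean ≈ 0.5442

Observing 23 successes and 22 failures updates Beta(9, 4.8) by adding the success and failure counts to the two shape parameters: α = 9+23 = 32, β = 4.8+22 = 26.8.
E[θ | data] = 32/(32+26.8) = 0.5442.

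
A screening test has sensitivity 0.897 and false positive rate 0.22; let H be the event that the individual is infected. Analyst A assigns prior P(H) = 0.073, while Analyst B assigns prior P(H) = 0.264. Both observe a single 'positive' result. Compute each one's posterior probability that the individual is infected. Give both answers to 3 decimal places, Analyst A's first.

Analyst A: 0.243; Analyst B: 0.594

The likelihood ratio for a 'positive' result is 0.897/0.22 = 4.0773.
Analyst A: prior odds 0.073/0.927 = 0.078749; posterior odds 0.32108; posterior probability 0.243.
Analyst B: prior odds 0.264/0.736 = 0.35870; posterior odds 1.4625; posterior probability 0.594.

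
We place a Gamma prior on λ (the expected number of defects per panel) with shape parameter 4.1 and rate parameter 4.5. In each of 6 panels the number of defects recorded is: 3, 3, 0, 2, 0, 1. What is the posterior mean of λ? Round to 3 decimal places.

Posterior mean ≈ 1.248

Total count ∑xᵢ = 9 over n = 6 panels.
Gamma is conjugate to the Poisson likelihood: posterior is Gamma(shape = 4.1+9 = 13.1, rate = 4.5+6 = 10.5).
Posterior mean = shape/rate = 13.1/10.5 = 1.248.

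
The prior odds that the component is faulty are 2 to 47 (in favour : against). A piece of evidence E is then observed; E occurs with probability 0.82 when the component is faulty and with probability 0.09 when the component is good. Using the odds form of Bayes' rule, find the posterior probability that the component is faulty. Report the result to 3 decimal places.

Prior odds = 2/47 = 0.042553. In log-odds, ln(0.042553) = -3.1570.
Add log likelihood ratio: ln(9.1111) = 2.2095.
Posterior log-odds = -0.94751, so posterior odds = exp(-0.94751) = 0.38771. Converting, P(H|E) = 0.38771/1.3877 = 0.279.

Posterior probability ≈ 0.279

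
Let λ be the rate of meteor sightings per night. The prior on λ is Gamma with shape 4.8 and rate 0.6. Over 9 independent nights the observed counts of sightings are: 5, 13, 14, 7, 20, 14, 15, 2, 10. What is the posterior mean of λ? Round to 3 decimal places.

Posterior mean ≈ 10.917

The Poisson likelihood adds the total count to the shape and the number of exposure periods to the rate. Here ∑xᵢ = 100 and n = 9, so shape 4.8→104.8 and rate 0.6→9.6.
E[λ | data] = 104.8/9.6 = 10.917.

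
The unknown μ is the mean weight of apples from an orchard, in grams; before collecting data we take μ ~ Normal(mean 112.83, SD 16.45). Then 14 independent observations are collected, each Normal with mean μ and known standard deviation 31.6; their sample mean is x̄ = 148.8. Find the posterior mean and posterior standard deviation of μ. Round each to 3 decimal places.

With known σ, the Normal prior is conjugate. Weight on the data is w = (n/σ²)/(n/σ² + 1/τ₀²) = 0.0140202/(0.0140202+0.00369546) = 0.79140.
Posterior mean = w·x̄ + (1−w)·μ₀ = 0.79140·148.8 + 0.20860·112.83 = 141.297. Posterior variance = 1/(0.0140202+0.00369546) = 56.4473, so SD = 7.513.

Posterior mean ≈ 141.297; posterior SD ≈ 7.513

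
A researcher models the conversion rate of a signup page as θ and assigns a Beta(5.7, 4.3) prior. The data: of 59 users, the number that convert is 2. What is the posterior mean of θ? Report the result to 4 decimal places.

The binomial likelihood is conjugate to the Beta prior: with 2 successes and 57 failures, the posterior is Beta(5.7+2, 4.3+57) = Beta(7.7, 61.3).
Posterior mean = α/(α+β) = 7.7/69 = 0.1116.

Posterior mean ≈ 0.1116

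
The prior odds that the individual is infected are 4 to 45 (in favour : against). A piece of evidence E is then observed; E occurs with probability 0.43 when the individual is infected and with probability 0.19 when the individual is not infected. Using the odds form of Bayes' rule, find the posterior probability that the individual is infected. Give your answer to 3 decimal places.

Prior odds = 4/45 = 0.088889. In log-odds, ln(0.088889) = -2.4204.
Add log likelihood ratio: ln(2.2632) = 0.81676.
Posterior log-odds = -1.6036, so posterior odds = exp(-1.6036) = 0.20117. Converting, P(H|E) = 0.20117/1.2012 = 0.167.

Posterior probability ≈ 0.167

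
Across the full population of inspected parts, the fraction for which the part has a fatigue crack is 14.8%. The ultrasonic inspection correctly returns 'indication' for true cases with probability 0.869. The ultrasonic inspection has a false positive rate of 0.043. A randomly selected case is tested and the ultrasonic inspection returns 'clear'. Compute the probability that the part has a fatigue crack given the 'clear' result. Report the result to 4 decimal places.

Write H for 'the part has a fatigue crack'. Prior odds H:¬H = 0.148/0.852 = 0.17371. For the 'clear' outcome, the likelihood ratio is 0.131/0.957 = 0.13689.
Posterior odds = 0.17371 × 0.13689 = 0.023778, so P(H|E) = 0.023778/(1+0.023778) = 0.0232.

P(H | E) ≈ 0.0232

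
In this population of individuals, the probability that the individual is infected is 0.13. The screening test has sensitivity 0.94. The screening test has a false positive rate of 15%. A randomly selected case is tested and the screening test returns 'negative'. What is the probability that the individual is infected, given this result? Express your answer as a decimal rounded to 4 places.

P(H | E) ≈ 0.0104

Write H for 'the individual is infected'. Prior odds H:¬H = 0.13/0.87 = 0.14943. For the 'negative' outcome, the likelihood ratio is 0.06/0.85 = 0.070588.
Posterior odds = 0.14943 × 0.070588 = 0.010548, so P(H|E) = 0.010548/(1+0.010548) = 0.0104.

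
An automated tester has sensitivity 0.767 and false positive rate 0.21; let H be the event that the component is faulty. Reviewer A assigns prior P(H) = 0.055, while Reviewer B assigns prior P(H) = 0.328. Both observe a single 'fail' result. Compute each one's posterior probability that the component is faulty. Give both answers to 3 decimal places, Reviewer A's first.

Reviewer A: 0.175; Reviewer B: 0.641

The likelihood ratio for a 'fail' result is 0.767/0.21 = 3.6524.
Reviewer A: prior odds 0.055/0.945 = 0.058201; posterior odds 0.21257; posterior probability 0.175.
Reviewer B: prior odds 0.328/0.672 = 0.48810; posterior odds 1.7827; posterior probability 0.641.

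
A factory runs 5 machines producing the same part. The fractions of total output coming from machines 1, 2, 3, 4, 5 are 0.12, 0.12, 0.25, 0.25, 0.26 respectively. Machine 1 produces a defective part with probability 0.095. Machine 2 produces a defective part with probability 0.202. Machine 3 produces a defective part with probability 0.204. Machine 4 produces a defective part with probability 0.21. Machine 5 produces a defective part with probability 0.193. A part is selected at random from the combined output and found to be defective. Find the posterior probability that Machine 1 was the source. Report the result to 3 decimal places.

Tabulate prior·likelihood by source: [1] prior 0.12, lik 0.095, product 0.01140; [2] prior 0.12, lik 0.202, product 0.02424; [3] prior 0.25, lik 0.204, product 0.05100; [4] prior 0.25, lik 0.21, product 0.05250; [5] prior 0.26, lik 0.193, product 0.05018.
Normalizing constant = 0.18932; the posterior for Machine 1 is its product over the sum, 0.01140/0.18932 = 0.060.

Posterior probability ≈ 0.060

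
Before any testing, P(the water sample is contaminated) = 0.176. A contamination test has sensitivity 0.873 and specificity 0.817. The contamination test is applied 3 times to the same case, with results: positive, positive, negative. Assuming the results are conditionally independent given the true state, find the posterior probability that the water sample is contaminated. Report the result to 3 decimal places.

With H the event that the water sample is contaminated, the joint likelihood of the observed sequence is P(data|H) = 0.873·0.873·0.127 = 0.096790 and P(data|¬H) = 0.183·0.183·0.817 = 0.027361.
Bayes: P(H|data) = 0.176·0.096790 / (0.176·0.096790 + 0.824·0.027361) = 0.017035/0.039580 = 0.4304.

Posterior P(H) ≈ 0.430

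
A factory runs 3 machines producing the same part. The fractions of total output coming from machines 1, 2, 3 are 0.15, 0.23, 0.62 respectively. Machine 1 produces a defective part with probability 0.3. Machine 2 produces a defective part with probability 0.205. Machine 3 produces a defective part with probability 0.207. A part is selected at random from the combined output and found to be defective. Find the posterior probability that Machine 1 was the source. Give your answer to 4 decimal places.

P(defective|M1) = 0.3; P(defective|M2) = 0.205; P(defective|M3) = 0.207.
Prior × likelihood for each source: 0.15·0.3=0.04500, 0.23·0.205=0.04715, 0.62·0.207=0.1283. Summing gives P(defective) = 0.22049.
P(Machine 1 | defective) = 0.04500 / 0.22049 = 0.2041.

Posterior probability ≈ 0.2041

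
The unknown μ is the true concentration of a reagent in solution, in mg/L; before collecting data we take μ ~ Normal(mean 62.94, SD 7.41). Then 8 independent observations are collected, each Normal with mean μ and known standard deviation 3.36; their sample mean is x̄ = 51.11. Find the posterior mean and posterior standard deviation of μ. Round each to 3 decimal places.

Posterior mean ≈ 51.406; posterior SD ≈ 1.173

With known σ, the Normal prior is conjugate. Weight on the data is w = (n/σ²)/(n/σ² + 1/τ₀²) = 0.708617/(0.708617+0.0182122) = 0.97494.
Posterior mean = w·x̄ + (1−w)·μ₀ = 0.97494·51.11 + 0.025057·62.94 = 51.406. Posterior variance = 1/(0.708617+0.0182122) = 1.37584, so SD = 1.173.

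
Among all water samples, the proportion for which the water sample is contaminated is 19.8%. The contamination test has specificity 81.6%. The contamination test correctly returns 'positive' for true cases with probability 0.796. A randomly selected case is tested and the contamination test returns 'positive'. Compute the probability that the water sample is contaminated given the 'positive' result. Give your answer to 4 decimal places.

Let H be the event that the water sample is contaminated. P(H) = 0.198, so P(¬H) = 0.802. With E the 'positive' result, P(E|H) = 0.796 and P(E|¬H) = 0.184.
P(E) = 0.796·0.198 + 0.184·0.802 = 0.15761 + 0.14757 = 0.30518.
By Bayes' theorem, P(H|E) = 0.15761 / 0.30518 = 0.5164.

P(H | E) ≈ 0.5164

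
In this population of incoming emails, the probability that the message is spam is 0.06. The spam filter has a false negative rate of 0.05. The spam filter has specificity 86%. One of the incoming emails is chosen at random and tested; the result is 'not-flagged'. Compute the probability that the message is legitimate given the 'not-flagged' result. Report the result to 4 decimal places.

Write H for 'the message is spam'. Prior odds H:¬H = 0.06/0.94 = 0.063830. For the 'not-flagged' outcome, the likelihood ratio is 0.05/0.86 = 0.058140.
Posterior odds = 0.063830 × 0.058140 = 0.0037110, so P(H|E) = 0.0037110/(1+0.0037110) = 0.0037. Then P(¬H|E) = 1 − 0.0037 = 0.9963.

P(¬H | E) ≈ 0.9963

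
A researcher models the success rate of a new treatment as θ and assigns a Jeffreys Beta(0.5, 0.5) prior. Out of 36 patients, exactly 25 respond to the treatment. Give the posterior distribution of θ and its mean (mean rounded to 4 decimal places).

Posterior: Beta(25.5, 11.5); mean ≈ 0.6892

The binomial likelihood is conjugate to the Beta prior: with 25 successes and 11 failures, the posterior is Beta(0.5+25, 0.5+11) = Beta(25.5, 11.5).
E[θ | data] = 25.5/(25.5+11.5) = 0.6892.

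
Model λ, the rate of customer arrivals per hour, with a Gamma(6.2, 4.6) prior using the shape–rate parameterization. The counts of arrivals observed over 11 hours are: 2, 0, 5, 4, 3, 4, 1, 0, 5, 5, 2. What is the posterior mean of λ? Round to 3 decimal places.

The Poisson likelihood adds the total count to the shape and the number of exposure periods to the rate. Here ∑xᵢ = 31 and n = 11, so shape 6.2→37.2 and rate 4.6→15.6.
E[λ | data] = 37.2/15.6 = 2.385.

Posterior mean ≈ 2.385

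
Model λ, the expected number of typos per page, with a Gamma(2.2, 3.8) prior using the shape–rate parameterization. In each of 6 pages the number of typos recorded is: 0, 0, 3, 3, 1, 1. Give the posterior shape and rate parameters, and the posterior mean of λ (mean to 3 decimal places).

Posterior: Gamma(shape=10.2, rate=9.8); mean ≈ 1.041

Total count ∑xᵢ = 8 over n = 6 pages.
Gamma is conjugate to the Poisson likelihood: posterior is Gamma(shape = 2.2+8 = 10.2, rate = 3.8+6 = 9.8).
Posterior mean = shape/rate = 10.2/9.8 = 1.041.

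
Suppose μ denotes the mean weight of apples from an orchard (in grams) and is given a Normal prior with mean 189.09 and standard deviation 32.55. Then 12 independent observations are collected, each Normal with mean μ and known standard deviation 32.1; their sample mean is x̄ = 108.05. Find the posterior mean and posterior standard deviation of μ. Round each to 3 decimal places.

Prior precision 1/τ₀² = 1/32.55² = 0.00094384; data precision n/σ² = 12/32.1² = 0.0116458.
Posterior precision = 0.00094384 + 0.0116458 = 0.0125897, giving posterior SD = 1/√0.0125897 = 8.912.
Posterior mean = (0.00094384·189.09 + 0.0116458·108.05) / 0.0125897 = 114.126.

Posterior mean ≈ 114.126; posterior SD ≈ 8.912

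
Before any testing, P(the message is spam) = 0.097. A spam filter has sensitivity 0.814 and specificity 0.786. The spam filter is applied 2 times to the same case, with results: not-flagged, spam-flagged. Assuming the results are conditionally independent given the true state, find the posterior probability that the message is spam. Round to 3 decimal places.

Let H be the event that the message is spam; start with P(H) = 0.097. P('spam-flagged'|H) = 0.814, P('spam-flagged'|¬H) = 0.214.
Update on result 1 ('not-flagged'): P(H) ← 0.186·0.0970 / (0.186·0.0970 + 0.786·0.9030) = 0.018042/0.72780 = 0.0248.
Update on result 2 ('spam-flagged'): P(H) ← 0.814·0.0248 / (0.814·0.0248 + 0.214·0.9752) = 0.020179/0.22887 = 0.0882.

Posterior P(H) ≈ 0.088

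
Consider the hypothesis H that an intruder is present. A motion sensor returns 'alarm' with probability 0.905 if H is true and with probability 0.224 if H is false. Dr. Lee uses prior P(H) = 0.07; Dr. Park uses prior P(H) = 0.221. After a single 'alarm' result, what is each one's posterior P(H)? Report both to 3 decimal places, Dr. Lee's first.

Dr. Lee: 0.233; Dr. Park: 0.534

P('+'|H) = 0.905, P('+'|¬H) = 0.224.
Dr. Lee: numerator 0.905·0.07 = 0.063350; evidence = 0.063350+0.224·0.93 = 0.27167; posterior = 0.233.
Dr. Park: numerator 0.905·0.221 = 0.20001; evidence = 0.20001+0.224·0.779 = 0.37450; posterior = 0.534.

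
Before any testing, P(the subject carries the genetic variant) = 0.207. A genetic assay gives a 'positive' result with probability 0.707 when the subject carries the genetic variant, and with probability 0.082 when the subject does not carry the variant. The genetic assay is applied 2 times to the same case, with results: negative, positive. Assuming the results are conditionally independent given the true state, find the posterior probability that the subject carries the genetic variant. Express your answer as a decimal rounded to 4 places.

Let H be the event that the subject carries the genetic variant; start with P(H) = 0.207. P('positive'|H) = 0.707, P('positive'|¬H) = 0.082.
Update on result 1 ('negative'): P(H) ← 0.293·0.2070 / (0.293·0.2070 + 0.918·0.7930) = 0.060651/0.78863 = 0.0769.
Update on result 2 ('positive'): P(H) ← 0.707·0.0769 / (0.707·0.0769 + 0.082·0.9231) = 0.054373/0.13007 = 0.4180.

Posterior P(H) ≈ 0.4180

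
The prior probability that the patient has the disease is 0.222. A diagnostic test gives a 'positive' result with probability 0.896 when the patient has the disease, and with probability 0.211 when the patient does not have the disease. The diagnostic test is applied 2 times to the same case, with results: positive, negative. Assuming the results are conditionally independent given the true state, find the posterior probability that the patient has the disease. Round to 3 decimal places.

Posterior P(H) ≈ 0.138

With H the event that the patient has the disease, the joint likelihood of the observed sequence is P(data|H) = 0.896·0.104 = 0.093184 and P(data|¬H) = 0.211·0.789 = 0.16648.
Bayes: P(H|data) = 0.222·0.093184 / (0.222·0.093184 + 0.778·0.16648) = 0.020687/0.15021 = 0.1377.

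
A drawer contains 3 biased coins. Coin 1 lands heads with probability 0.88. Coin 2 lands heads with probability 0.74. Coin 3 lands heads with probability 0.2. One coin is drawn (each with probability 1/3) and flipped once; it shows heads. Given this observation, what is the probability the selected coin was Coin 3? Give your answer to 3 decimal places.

Tabulate prior·likelihood by source: [1] prior 0.333333, lik 0.88, product 0.2933; [2] prior 0.333333, lik 0.74, product 0.2467; [3] prior 0.333333, lik 0.2, product 0.06667.
Normalizing constant = 0.60667; the posterior for Coin 3 is its product over the sum, 0.06667/0.60667 = 0.110.

Posterior probability ≈ 0.110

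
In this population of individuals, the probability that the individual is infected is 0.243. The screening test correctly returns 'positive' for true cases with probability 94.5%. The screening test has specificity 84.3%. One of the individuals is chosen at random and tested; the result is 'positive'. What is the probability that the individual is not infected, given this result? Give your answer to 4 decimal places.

P(¬H | E) ≈ 0.3410

Write H for 'the individual is infected'. Prior odds H:¬H = 0.243/0.757 = 0.32100. For the 'positive' outcome, the likelihood ratio is 0.945/0.157 = 6.0191.
Posterior odds = 0.32100 × 6.0191 = 1.9322, so P(H|E) = 1.9322/(1+1.9322) = 0.6590. Then P(¬H|E) = 1 − 0.6590 = 0.3410.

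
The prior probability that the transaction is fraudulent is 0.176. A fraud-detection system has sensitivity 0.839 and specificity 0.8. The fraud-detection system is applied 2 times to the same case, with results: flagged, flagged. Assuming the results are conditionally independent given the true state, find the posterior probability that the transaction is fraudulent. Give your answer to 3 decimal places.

Let H be the event that the transaction is fraudulent; start with P(H) = 0.176. P('flagged'|H) = 0.839, P('flagged'|¬H) = 0.2.
Update on result 1 ('flagged'): P(H) ← 0.839·0.1760 / (0.839·0.1760 + 0.2·0.8240) = 0.14766/0.31246 = 0.4726.
Update on result 2 ('flagged'): P(H) ← 0.839·0.4726 / (0.839·0.4726 + 0.2·0.5274) = 0.39649/0.50198 = 0.7899.

Posterior P(H) ≈ 0.790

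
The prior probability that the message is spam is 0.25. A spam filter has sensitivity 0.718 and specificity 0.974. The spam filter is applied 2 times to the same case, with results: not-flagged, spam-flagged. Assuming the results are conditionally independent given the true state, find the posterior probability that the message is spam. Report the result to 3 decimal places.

With H the event that the message is spam, the joint likelihood of the observed sequence is P(data|H) = 0.282·0.718 = 0.20248 and P(data|¬H) = 0.974·0.026 = 0.025324.
Bayes: P(H|data) = 0.25·0.20248 / (0.25·0.20248 + 0.75·0.025324) = 0.050619/0.069612 = 0.7272.

Posterior P(H) ≈ 0.727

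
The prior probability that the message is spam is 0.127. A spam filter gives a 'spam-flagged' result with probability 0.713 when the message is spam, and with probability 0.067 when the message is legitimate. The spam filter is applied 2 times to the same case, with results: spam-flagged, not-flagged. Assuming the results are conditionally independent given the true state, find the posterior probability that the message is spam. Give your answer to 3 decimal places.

Posterior P(H) ≈ 0.323

With H the event that the message is spam, the joint likelihood of the observed sequence is P(data|H) = 0.713·0.287 = 0.20463 and P(data|¬H) = 0.067·0.933 = 0.062511.
Bayes: P(H|data) = 0.127·0.20463 / (0.127·0.20463 + 0.873·0.062511) = 0.025988/0.080560 = 0.3226.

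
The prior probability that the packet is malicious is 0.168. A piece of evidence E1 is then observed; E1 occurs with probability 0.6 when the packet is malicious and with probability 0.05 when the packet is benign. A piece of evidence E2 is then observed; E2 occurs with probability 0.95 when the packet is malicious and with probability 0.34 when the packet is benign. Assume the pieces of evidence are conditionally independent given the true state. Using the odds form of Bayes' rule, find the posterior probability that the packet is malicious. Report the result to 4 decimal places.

Posterior probability ≈ 0.8713

Prior odds = 0.168/(1−0.168) = 0.20192. In log-odds, ln(0.20192) = -1.5999.
Add log likelihood ratios: ln(12.000) + ln(2.7941) = 3.5124.
Posterior log-odds = 1.9126, so posterior odds = exp(1.9126) = 6.7704. Converting, P(H|E) = 6.7704/7.7704 = 0.8713.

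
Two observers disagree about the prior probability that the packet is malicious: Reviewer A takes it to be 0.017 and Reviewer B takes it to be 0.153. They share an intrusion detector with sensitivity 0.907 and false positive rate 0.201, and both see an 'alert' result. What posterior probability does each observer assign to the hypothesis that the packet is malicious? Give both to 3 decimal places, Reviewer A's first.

Reviewer A: 0.072; Reviewer B: 0.449

P('+'|H) = 0.907, P('+'|¬H) = 0.201.
Reviewer A: numerator 0.907·0.017 = 0.015419; evidence = 0.015419+0.201·0.983 = 0.21300; posterior = 0.072.
Reviewer B: numerator 0.907·0.153 = 0.13877; evidence = 0.13877+0.201·0.847 = 0.30902; posterior = 0.449.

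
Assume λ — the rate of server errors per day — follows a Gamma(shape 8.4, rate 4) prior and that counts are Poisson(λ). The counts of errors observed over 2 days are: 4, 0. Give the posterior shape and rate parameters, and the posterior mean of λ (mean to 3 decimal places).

Total count ∑xᵢ = 4 over n = 2 days.
Gamma is conjugate to the Poisson likelihood: posterior is Gamma(shape = 8.4+4 = 12.4, rate = 4+2 = 6).
E[λ | data] = 12.4/6 = 2.067.

Posterior: Gamma(shape=12.4, rate=6); mean ≈ 2.067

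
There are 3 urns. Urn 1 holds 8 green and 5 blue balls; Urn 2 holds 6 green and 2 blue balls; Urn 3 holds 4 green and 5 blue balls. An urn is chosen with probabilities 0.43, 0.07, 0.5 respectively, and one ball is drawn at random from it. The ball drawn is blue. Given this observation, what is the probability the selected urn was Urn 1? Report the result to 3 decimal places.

P(blue|Urn 1) = 0.3846; P(blue|Urn 2) = 0.25; P(blue|Urn 3) = 0.5556.
Prior × likelihood for each source: 0.43·0.3846=0.1654, 0.07·0.25=0.01750, 0.5·0.5556=0.2778. Summing gives P(blue) = 0.46066.
P(Urn 1 | blue) = 0.1654 / 0.46066 = 0.359.

Posterior probability ≈ 0.359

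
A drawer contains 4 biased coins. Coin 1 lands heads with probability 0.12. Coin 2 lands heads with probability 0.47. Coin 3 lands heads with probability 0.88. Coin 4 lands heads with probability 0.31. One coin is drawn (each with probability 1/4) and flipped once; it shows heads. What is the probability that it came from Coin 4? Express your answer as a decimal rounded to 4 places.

Posterior probability ≈ 0.1742

Tabulate prior·likelihood by source: [1] prior 0.25, lik 0.12, product 0.03000; [2] prior 0.25, lik 0.47, product 0.1175; [3] prior 0.25, lik 0.88, product 0.2200; [4] prior 0.25, lik 0.31, product 0.07750.
Normalizing constant = 0.44500; the posterior for Coin 4 is its product over the sum, 0.07750/0.44500 = 0.1742.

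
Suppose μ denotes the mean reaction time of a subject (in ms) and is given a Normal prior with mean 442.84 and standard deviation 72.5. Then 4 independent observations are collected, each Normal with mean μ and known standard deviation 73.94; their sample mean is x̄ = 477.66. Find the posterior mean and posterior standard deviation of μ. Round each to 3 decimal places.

Posterior mean ≈ 470.474; posterior SD ≈ 32.935

Prior precision 1/τ₀² = 1/72.5² = 0.00019025; data precision n/σ² = 4/73.94² = 0.00073165.
Posterior precision = 0.00019025 + 0.00073165 = 0.00092190, giving posterior SD = 1/√0.00092190 = 32.935.
Posterior mean = (0.00019025·442.84 + 0.00073165·477.66) / 0.00092190 = 470.474.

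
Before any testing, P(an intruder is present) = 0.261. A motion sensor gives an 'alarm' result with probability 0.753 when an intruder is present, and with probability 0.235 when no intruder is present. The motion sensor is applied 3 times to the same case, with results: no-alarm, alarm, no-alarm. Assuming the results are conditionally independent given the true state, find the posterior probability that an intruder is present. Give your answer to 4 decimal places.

Posterior P(H) ≈ 0.1055

Let H be the event that an intruder is present; start with P(H) = 0.261. P('alarm'|H) = 0.753, P('alarm'|¬H) = 0.235.
Update on result 1 ('no-alarm'): P(H) ← 0.247·0.2610 / (0.247·0.2610 + 0.765·0.7390) = 0.064467/0.62980 = 0.1024.
Update on result 2 ('alarm'): P(H) ← 0.753·0.1024 / (0.753·0.1024 + 0.235·0.8976) = 0.077078/0.28802 = 0.2676.
Update on result 3 ('no-alarm'): P(H) ← 0.247·0.2676 / (0.247·0.2676 + 0.765·0.7324) = 0.066100/0.62638 = 0.1055.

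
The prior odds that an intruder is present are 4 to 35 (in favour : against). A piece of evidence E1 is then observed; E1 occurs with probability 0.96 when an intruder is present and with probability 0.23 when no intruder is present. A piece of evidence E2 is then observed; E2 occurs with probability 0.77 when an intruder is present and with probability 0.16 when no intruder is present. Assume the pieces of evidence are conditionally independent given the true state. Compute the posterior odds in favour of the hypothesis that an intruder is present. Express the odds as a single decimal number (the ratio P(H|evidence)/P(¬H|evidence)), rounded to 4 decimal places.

Prior odds = 4/35 = 0.11429.
Likelihood ratio for E1 = 0.96/0.23 = 4.1739.
Likelihood ratio for E2 = 0.77/0.16 = 4.8125.
Posterior odds = prior odds × LR₁ × LR₂ = 2.2957.

Posterior odds ≈ 2.2957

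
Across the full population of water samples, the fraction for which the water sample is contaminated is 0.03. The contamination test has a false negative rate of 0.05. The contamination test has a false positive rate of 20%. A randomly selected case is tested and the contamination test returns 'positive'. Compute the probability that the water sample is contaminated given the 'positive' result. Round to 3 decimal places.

Write H for 'the water sample is contaminated'. Prior odds H:¬H = 0.03/0.97 = 0.030928. For the 'positive' outcome, the likelihood ratio is 0.95/0.2 = 4.7500.
Posterior odds = 0.030928 × 4.7500 = 0.14691, so P(H|E) = 0.14691/(1+0.14691) = 0.128.

P(H | E) ≈ 0.128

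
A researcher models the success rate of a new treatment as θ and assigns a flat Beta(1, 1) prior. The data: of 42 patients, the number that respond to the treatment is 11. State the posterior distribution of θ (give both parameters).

Posterior: Beta(12, 32)

Observing 11 successes and 31 failures updates Beta(1, 1) by adding the success and failure counts to the two shape parameters: α = 1+11 = 12, β = 1+31 = 32.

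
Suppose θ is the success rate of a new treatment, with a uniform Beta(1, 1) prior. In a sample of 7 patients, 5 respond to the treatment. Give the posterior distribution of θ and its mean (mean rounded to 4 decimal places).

Observing 5 successes and 2 failures updates Beta(1, 1) by adding the success and failure counts to the two shape parameters: α = 1+5 = 6, β = 1+2 = 3.
Posterior mean = α/(α+β) = 6/9 = 0.6667.

Posterior: Beta(6, 3); mean ≈ 0.6667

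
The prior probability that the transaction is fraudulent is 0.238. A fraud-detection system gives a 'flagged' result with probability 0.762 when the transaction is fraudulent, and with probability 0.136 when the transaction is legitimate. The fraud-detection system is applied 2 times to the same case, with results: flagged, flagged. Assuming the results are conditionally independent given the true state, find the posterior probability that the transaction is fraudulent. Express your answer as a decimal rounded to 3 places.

With H the event that the transaction is fraudulent, the joint likelihood of the observed sequence is P(data|H) = 0.762·0.762 = 0.58064 and P(data|¬H) = 0.136·0.136 = 0.018496.
Bayes: P(H|data) = 0.238·0.58064 / (0.238·0.58064 + 0.762·0.018496) = 0.13819/0.15229 = 0.9075.

Posterior P(H) ≈ 0.907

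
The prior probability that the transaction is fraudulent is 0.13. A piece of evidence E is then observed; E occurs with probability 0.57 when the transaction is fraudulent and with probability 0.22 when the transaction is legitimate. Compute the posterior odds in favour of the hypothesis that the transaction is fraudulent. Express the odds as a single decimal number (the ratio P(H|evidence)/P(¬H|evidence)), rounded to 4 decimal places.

Posterior odds ≈ 0.3871

Prior odds = 0.13/(1−0.13) = 0.14943. In log-odds, ln(0.14943) = -1.9010.
Add log likelihood ratio: ln(2.5909) = 0.95201.
Posterior log-odds = -0.94895, so posterior odds = exp(-0.94895) = 0.38715.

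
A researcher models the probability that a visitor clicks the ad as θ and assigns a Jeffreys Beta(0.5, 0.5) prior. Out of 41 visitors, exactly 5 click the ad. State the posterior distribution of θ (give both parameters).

Posterior: Beta(5.5, 36.5)

Observing 5 successes and 36 failures updates Beta(0.5, 0.5) by adding the success and failure counts to the two shape parameters: α = 0.5+5 = 5.5, β = 0.5+36 = 36.5.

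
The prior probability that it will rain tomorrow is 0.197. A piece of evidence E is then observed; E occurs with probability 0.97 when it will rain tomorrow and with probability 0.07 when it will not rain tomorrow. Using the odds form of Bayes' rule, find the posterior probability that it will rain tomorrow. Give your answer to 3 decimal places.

Posterior probability ≈ 0.773

Prior odds = 0.197/(1−0.197) = 0.24533.
Likelihood ratio for E = 0.97/0.07 = 13.857.
Posterior odds = prior odds × LR = 3.3996.
Posterior probability = odds/(1+odds) = 3.3996/4.3996 = 0.773.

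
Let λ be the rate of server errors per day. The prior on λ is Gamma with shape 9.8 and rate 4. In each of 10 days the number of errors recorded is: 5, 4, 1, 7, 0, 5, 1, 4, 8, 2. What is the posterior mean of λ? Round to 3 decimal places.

Total count ∑xᵢ = 37 over n = 10 days.
Gamma is conjugate to the Poisson likelihood: posterior is Gamma(shape = 9.8+37 = 46.8, rate = 4+10 = 14).
Posterior mean = shape/rate = 46.8/14 = 3.343.

Posterior mean ≈ 3.343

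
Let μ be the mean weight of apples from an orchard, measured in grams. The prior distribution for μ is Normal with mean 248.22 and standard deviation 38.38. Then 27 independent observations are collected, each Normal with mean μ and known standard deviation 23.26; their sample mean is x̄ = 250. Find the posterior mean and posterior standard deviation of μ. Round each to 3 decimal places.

Prior precision 1/τ₀² = 1/38.38² = 0.00067888; data precision n/σ² = 27/23.26² = 0.0499050.
Posterior precision = 0.00067888 + 0.0499050 = 0.0505839, giving posterior SD = 1/√0.0505839 = 4.446.
Posterior mean = (0.00067888·248.22 + 0.0499050·250) / 0.0505839 = 249.976.

Posterior mean ≈ 249.976; posterior SD ≈ 4.446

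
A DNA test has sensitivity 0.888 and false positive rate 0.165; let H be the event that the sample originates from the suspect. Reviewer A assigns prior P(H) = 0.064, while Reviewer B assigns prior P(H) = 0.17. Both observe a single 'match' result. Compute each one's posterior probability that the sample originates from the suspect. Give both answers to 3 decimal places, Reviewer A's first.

The likelihood ratio for a 'match' result is 0.888/0.165 = 5.3818.
Reviewer A: prior odds 0.064/0.936 = 0.068376; posterior odds 0.36799; posterior probability 0.269.
Reviewer B: prior odds 0.17/0.83 = 0.20482; posterior odds 1.1023; posterior probability 0.524.

Reviewer A: 0.269; Reviewer B: 0.524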